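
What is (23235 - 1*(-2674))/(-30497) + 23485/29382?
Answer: -45036193/896062854 ≈ -0.050260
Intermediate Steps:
(23235 - 1*(-2674))/(-30497) + 23485/29382 = (23235 + 2674)*(-1/30497) + 23485*(1/29382) = 25909*(-1/30497) + 23485/29382 = -25909/30497 + 23485/29382 = -45036193/896062854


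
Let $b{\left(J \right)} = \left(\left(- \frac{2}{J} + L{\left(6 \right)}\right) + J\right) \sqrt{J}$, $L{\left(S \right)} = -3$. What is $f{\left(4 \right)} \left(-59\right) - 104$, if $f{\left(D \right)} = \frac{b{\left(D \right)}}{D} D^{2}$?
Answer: $-340$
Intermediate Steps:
$b{\left(J \right)} = \sqrt{J} \left(-3 + J - \frac{2}{J}\right)$ ($b{\left(J \right)} = \left(\left(- \frac{2}{J} - 3\right) + J\right) \sqrt{J} = \left(\left(-3 - \frac{2}{J}\right) + J\right) \sqrt{J} = \left(-3 + J - \frac{2}{J}\right) \sqrt{J} = \sqrt{J} \left(-3 + J - \frac{2}{J}\right)$)
$f{\left(D \right)} = \sqrt{D} \left(-2 + D \left(-3 + D\right)\right)$ ($f{\left(D \right)} = \frac{\frac{1}{\sqrt{D}} \left(-2 + D \left(-3 + D\right)\right)}{D} D^{2} = \frac{-2 + D \left(-3 + D\right)}{D^{\frac{3}{2}}} D^{2} = \sqrt{D} \left(-2 + D \left(-3 + D\right)\right)$)
$f{\left(4 \right)} \left(-59\right) - 104 = \sqrt{4} \left(-2 + 4 \left(-3 + 4\right)\right) \left(-59\right) - 104 = 2 \left(-2 + 4 \cdot 1\right) \left(-59\right) - 104 = 2 \left(-2 + 4\right) \left(-59\right) - 104 = 2 \cdot 2 \left(-59\right) - 104 = 4 \left(-59\right) - 104 = -236 - 104 = -340$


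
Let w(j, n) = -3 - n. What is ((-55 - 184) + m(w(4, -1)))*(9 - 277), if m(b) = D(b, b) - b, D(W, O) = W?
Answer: 64052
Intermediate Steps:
m(b) = 0 (m(b) = b - b = 0)
((-55 - 184) + m(w(4, -1)))*(9 - 277) = ((-55 - 184) + 0)*(9 - 277) = (-239 + 0)*(-268) = -239*(-268) = 64052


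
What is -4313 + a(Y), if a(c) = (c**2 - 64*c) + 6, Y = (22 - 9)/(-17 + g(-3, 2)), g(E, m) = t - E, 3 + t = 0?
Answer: -1230410/289 ≈ -4257.5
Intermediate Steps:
t = -3 (t = -3 + 0 = -3)
g(E, m) = -3 - E
Y = -13/17 (Y = (22 - 9)/(-17 + (-3 - 1*(-3))) = 13/(-17 + (-3 + 3)) = 13/(-17 + 0) = 13/(-17) = 13*(-1/17) = -13/17 ≈ -0.76471)
a(c) = 6 + c**2 - 64*c
-4313 + a(Y) = -4313 + (6 + (-13/17)**2 - 64*(-13/17)) = -4313 + (6 + 169/289 + 832/17) = -4313 + 16047/289 = -1230410/289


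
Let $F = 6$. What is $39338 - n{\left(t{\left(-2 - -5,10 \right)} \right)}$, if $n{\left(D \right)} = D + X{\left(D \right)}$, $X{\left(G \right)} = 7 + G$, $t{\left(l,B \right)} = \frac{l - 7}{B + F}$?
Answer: $\frac{78663}{2} \approx 39332.0$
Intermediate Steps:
$t{\left(l,B \right)} = \frac{-7 + l}{6 + B}$ ($t{\left(l,B \right)} = \frac{l - 7}{B + 6} = \frac{-7 + l}{6 + B}$)
$n{\left(D \right)} = 7 + 2 D$ ($n{\left(D \right)} = D + \left(7 + D\right) = 7 + 2 D$)
$39338 - n{\left(t{\left(-2 - -5,10 \right)} \right)} = 39338 - \left(7 + 2 \frac{-7 - -3}{6 + 10}\right) = 39338 - \left(7 + 2 \frac{-7 + \left(-2 + 5\right)}{16}\right) = 39338 - \left(7 + 2 \frac{-7 + 3}{16}\right) = 39338 - \left(7 + 2 \cdot \frac{1}{16} \left(-4\right)\right) = 39338 - \left(7 + 2 \left(- \frac{1}{4}\right)\right) = 39338 - \left(7 - \frac{1}{2}\right) = 39338 - \frac{13}{2} = \frac{78663}{2}$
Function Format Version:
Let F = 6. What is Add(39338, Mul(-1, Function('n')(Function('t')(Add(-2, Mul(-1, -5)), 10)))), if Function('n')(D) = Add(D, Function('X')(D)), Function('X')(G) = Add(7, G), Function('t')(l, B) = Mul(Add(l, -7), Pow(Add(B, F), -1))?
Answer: Rational(78663, 2) ≈ 39332.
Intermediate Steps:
Function('t')(l, B) = Mul(Pow(Add(6, B), -1), Add(-7, l)) (Function('t')(l, B) = Mul(Add(l, -7), Pow(Add(B, 6), -1)) = Mul(Add(-7, l), Pow(Add(6, B), -1)) = Mul(Pow(Add(6, B), -1), Add(-7, l)))
Function('n')(D) = Add(7, Mul(2, D)) (Function('n')(D) = Add(D, Add(7, D)) = Add(7, Mul(2, D)))
Add(39338, Mul(-1, Function('n')(Function('t')(Add(-2, Mul(-1, -5)), 10)))) = Add(39338, Mul(-1, Add(7, Mul(2, Mul(Pow(Add(6, 10), -1), Add(-7, Add(-2, Mul(-1, -5)))))))) = Add(39338, Mul(-1, Add(7, Mul(2, Mul(Pow(16, -1), Add(-7, Add(-2, 5))))))) = Add(39338, Mul(-1, Add(7, Mul(2, Mul(Rational(1, 16), Add(-7, 3)))))) = Add(39338, Mul(-1, Add(7, Mul(2, Mul(Rational(1, 16), -4))))) = Add(39338, Mul(-1, Add(7, Mul(2, Rational(-1, 4))))) = Add(39338, Mul(-1, Add(7, Rational(-1, 2)))) = Add(39338, Mul(-1, Rational(13, 2))) = Add(39338, Rational(-13, 2)) = Rational(78663, 2)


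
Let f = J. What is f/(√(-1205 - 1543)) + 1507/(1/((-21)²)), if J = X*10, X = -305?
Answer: 664587 + 1525*I*√687/687 ≈ 6.6459e+5 + 58.182*I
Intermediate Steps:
J = -3050 (J = -305*10 = -3050)
f = -3050
f/(√(-1205 - 1543)) + 1507/(1/((-21)²)) = -3050/√(-1205 - 1543) + 1507/(1/((-21)²)) = -3050*(-I*√687/1374) + 1507/(1/441) = -(-1525)*I*√687/687 + 1507*441 = 1525*I*√687/687 + 664587 = 664587 + 1525*I*√687/687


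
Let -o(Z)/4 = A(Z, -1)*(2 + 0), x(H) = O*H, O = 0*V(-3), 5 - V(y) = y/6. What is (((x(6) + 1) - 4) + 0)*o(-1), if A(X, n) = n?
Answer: -24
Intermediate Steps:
V(y) = 5 - y/6
O = 0 (O = 0*(5 - ⅙*(-3)) = 0*(5 + ½) = 0*(11/2) = 0)
x(H) = 0 (x(H) = 0*H = 0)
o(Z) = 8 (o(Z) = -(-4)*(2 + 0) = -(-4)*2 = -4*(-2) = 8)
(((x(6) + 1) - 4) + 0)*o(-1) = (((0 + 1) - 4) + 0)*8 = ((1 - 4) + 0)*8 = (-3 + 0)*8 = -3*8 = -24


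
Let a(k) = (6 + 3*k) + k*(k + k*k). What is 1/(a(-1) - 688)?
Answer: -1/685 ≈ -0.0014599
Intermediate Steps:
a(k) = 6 + 3*k + k*(k + k**2) (a(k) = (6 + 3*k) + k*(k + k**2) = 6 + 3*k + k*(k + k**2))
1/(a(-1) - 688) = 1/((6 + (-1)**2 + (-1)**3 + 3*(-1)) - 688) = 1/((6 + 1 - 1 - 3) - 688) = 1/(3 - 688) = 1/(-685) = -1/685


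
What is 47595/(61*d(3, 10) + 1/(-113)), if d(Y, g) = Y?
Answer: 5378235/20678 ≈ 260.09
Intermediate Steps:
47595/(61*d(3, 10) + 1/(-113)) = 47595/(61*3 + 1/(-113)) = 47595/(183 - 1/113) = 47595/(20678/113) = 47595*(113/20678) = 5378235/20678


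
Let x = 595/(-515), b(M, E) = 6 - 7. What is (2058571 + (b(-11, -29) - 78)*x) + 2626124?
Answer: 482532986/103 ≈ 4.6848e+6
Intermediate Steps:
b(M, E) = -1
x = -119/103 (x = 595*(-1/515) = -119/103 ≈ -1.1553)
(2058571 + (b(-11, -29) - 78)*x) + 2626124 = (2058571 + (-1 - 78)*(-119/103)) + 2626124 = (2058571 - 79*(-119/103)) + 2626124 = (2058571 + 9401/103) + 2626124 = 212042214/103 + 2626124 = 482532986/103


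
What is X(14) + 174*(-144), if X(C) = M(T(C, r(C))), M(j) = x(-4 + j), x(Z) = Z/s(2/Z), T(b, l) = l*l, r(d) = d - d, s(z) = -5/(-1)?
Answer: -125284/5 ≈ -25057.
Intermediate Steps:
s(z) = 5 (s(z) = -5*(-1) = 5)
r(d) = 0
T(b, l) = l²
x(Z) = Z/5
M(j) = -⅘ + j/5 (M(j) = (-4 + j)/5 = -⅘ + j/5)
X(C) = -⅘ (X(C) = -⅘ + (⅕)*0² = -⅘ + (⅕)*0 = -⅘ + 0 = -⅘)
X(14) + 174*(-144) = -⅘ + 174*(-144) = -⅘ - 25056 = -125284/5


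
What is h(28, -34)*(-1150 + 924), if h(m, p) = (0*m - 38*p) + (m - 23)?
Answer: -293122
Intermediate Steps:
h(m, p) = -23 + m - 38*p (h(m, p) = (0 - 38*p) + (-23 + m) = -38*p + (-23 + m) = -23 + m - 38*p)
h(28, -34)*(-1150 + 924) = (-23 + 28 - 38*(-34))*(-1150 + 924) = (-23 + 28 + 1292)*(-226) = 1297*(-226) = -293122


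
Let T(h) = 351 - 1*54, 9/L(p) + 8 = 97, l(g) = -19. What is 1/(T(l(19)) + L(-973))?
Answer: 89/26442 ≈ 0.0033659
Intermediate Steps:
L(p) = 9/89 (L(p) = 9/(-8 + 97) = 9/89)
T(h) = 297 (T(h) = 351 - 54 = 297)
1/(T(l(19)) + L(-973)) = 1/(297 + 9/89) = 1/(26442/89) = 89/26442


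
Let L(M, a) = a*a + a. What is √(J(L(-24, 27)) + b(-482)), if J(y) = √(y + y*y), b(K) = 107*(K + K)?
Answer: √(-103148 + 6*√15897) ≈ 319.99*I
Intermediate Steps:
b(K) = 214*K (b(K) = 107*(2*K) = 214*K)
L(M, a) = a + a² (L(M, a) = a² + a = a + a²)
J(y) = √(y + y²)
√(J(L(-24, 27)) + b(-482)) = √(√((27*(1 + 27))*(1 + 27*(1 + 27))) + 214*(-482)) = √(√((27*28)*(1 + 27*28)) - 103148) = √(√(756*(1 + 756)) - 103148) = √(√(756*757) - 103148) = √(√572292 - 103148) = √(6*√15897 - 103148) = √(-103148 + 6*√15897)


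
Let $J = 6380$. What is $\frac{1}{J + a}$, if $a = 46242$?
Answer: $\frac{1}{52622} \approx 1.9003 \cdot 10^{-5}$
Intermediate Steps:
$\frac{1}{J + a} = \frac{1}{6380 + 46242} = \frac{1}{52622}$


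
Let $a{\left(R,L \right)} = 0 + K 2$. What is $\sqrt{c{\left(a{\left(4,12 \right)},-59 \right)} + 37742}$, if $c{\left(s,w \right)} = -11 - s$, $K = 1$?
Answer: $\sqrt{37729} \approx 194.24$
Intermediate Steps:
$a{\left(R,L \right)} = 2$ ($a{\left(R,L \right)} = 0 + 1 \cdot 2 = 0 + 2 = 2$)
$\sqrt{c{\left(a{\left(4,12 \right)},-59 \right)} + 37742} = \sqrt{\left(-11 - 2\right) + 37742} = \sqrt{-13 + 37742} = \sqrt{37729}$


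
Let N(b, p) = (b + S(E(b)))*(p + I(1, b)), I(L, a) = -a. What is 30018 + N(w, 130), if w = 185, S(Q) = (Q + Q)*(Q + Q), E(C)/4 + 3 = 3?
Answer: 19843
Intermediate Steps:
E(C) = 0 (E(C) = -12 + 4*3 = -12 + 12 = 0)
S(Q) = 4*Q**2 (S(Q) = (2*Q)*(2*Q) = 4*Q**2)
N(b, p) = b*(p - b) (N(b, p) = (b + 4*0**2)*(p - b) = (b + 4*0)*(p - b) = (b + 0)*(p - b) = b*(p - b))
30018 + N(w, 130) = 30018 + 185*(130 - 1*185) = 30018 + 185*(130 - 185) = 30018 + 185*(-55) = 30018 - 10175 = 19843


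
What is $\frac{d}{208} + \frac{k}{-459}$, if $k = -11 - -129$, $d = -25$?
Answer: $- \frac{36019}{95472} \approx -0.37727$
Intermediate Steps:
$k = 118$ ($k = -11 + 129 = 118$)
$\frac{d}{208} + \frac{k}{-459} = - \frac{25}{208} + \frac{118}{-459} = \left(-25\right) \frac{1}{208} + 118 \left(- \frac{1}{459}\right) = - \frac{25}{208} - \frac{118}{459} = - \frac{36019}{95472}$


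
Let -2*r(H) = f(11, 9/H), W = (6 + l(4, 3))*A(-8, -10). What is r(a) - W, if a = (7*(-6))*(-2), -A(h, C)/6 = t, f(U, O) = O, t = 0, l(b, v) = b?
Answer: -3/56 ≈ -0.053571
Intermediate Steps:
A(h, C) = 0 (A(h, C) = -6*0 = 0)
a = 84 (a = -42*(-2) = 84)
W = 0 (W = (6 + 4)*0 = 10*0 = 0)
r(H) = -9/(2*H)
r(a) - W = -9/2/84 - 1*0 = -9/2*1/84 + 0 = -3/56 + 0 = -3/56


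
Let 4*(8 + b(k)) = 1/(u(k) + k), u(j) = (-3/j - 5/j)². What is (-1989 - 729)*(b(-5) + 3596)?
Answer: -1189732473/122 ≈ -9.7519e+6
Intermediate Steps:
u(j) = 64/j² (u(j) = (-8/j)² = 64/j²)
b(k) = -8 + 1/(4*(k + 64/k²)) (b(k) = -8 + 1/(4*(64/k² + k)) = -8 + 1/(4*(k + 64/k²)))
(-1989 - 729)*(b(-5) + 3596) = (-1989 - 729)*((-2048 + (-5)²*(1 - 32*(-5)))/(4*(64 + (-5)³)) + 3596) = -2718*((-2048 + 25*(1 + 160))/(4*(64 - 125)) + 3596) = -2718*((¼)*(-2048 + 25*161)/(-61) + 3596) = -2718*((¼)*(-1/61)*(-2048 + 4025) + 3596) = -2718*((¼)*(-1/61)*1977 + 3596) = -2718*(-1977/244 + 3596) = -2718*875447/244 = -1189732473/122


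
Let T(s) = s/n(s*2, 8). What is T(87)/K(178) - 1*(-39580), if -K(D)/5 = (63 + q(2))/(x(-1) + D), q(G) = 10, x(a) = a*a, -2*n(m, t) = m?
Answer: 14446879/365 ≈ 39581.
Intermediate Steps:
n(m, t) = -m/2
x(a) = a²
T(s) = -1 (T(s) = s/((-s*2/2)) = s/((-s)) = s*(-1/s) = -1)
K(D) = -365/(1 + D) (K(D) = -5*(63 + 10)/((-1)² + D) = -365/(1 + D))
T(87)/K(178) - 1*(-39580) = -1/((-365/(1 + 178))) - 1*(-39580) = -1/((-365/179)) + 39580 = -1/((-365*1/179)) + 39580 = -1/(-365/179) + 39580 = -1*(-179/365) + 39580 = 179/365 + 39580 = 14446879/365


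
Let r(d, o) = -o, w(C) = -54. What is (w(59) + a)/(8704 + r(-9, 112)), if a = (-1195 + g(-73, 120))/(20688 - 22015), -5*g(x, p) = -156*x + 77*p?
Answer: -1853/318480 ≈ -0.0058183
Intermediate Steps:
g(x, p) = -77*p/5 + 156*x/5 (g(x, p) = -(-156*x + 77*p)/5 = -77*p/5 + 156*x/5)
a = 26603/6635 (a = (-1195 + (-77/5*120 + (156/5)*(-73)))/(20688 - 22015) = (-1195 + (-1848 - 11388/5))/(-1327) = (-1195 - 20628/5)*(-1/1327) = -26603/5*(-1/1327) = 26603/6635 ≈ 4.0095)
(w(59) + a)/(8704 + r(-9, 112)) = (-54 + 26603/6635)/(8704 - 1*112) = -331687/(6635*(8704 - 112)) = -331687/6635/8592 = -331687/6635*1/8592 = -1853/318480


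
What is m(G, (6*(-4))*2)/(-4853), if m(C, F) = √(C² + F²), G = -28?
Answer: -4*√193/4853 ≈ -0.011451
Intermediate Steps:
m(G, (6*(-4))*2)/(-4853) = √((-28)² + ((6*(-4))*2)²)/(-4853) = √(784 + (-24*2)²)*(-1/4853) = √(784 + (-48)²)*(-1/4853) = √(784 + 2304)*(-1/4853) = √3088*(-1/4853) = (4*√193)*(-1/4853) = -4*√193/4853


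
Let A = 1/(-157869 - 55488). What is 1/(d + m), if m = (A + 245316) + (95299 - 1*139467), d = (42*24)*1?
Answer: 213357/43131397691 ≈ 4.9467e-6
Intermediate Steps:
A = -1/213357 (A = 1/(-213357) = -1/213357 ≈ -4.6870e-6)
d = 1008 (d = 1008*1 = 1008)
m = 42916333835/213357 (m = (-1/213357 + 245316) + (95299 - 1*139467) = 52339885811/213357 + (95299 - 139467) = 52339885811/213357 - 44168 = 42916333835/213357 ≈ 2.0115e+5)
1/(d + m) = 1/(1008 + 42916333835/213357) = 1/(43131397691/213357) = 213357/43131397691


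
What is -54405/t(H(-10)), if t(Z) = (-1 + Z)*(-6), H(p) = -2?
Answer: -6045/2 ≈ -3022.5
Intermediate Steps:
t(Z) = 6 - 6*Z
-54405/t(H(-10)) = -54405/(6 - 6*(-2)) = -54405/(6 + 12) = -54405/18 = -54405*1/18 = -6045/2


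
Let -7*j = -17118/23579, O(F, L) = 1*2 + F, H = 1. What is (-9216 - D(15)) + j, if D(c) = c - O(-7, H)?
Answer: -1524412390/165053 ≈ -9235.9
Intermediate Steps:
O(F, L) = 2 + F
D(c) = 5 + c (D(c) = c - (2 - 7) = c - 1*(-5) = c + 5 = 5 + c)
j = 17118/165053 (j = -(-17118)/(7*23579) = -⅐*(-17118/23579) = 17118/165053 ≈ 0.10371)
(-9216 - D(15)) + j = (-9216 - (5 + 15)) + 17118/165053 = (-9216 - 1*20) + 17118/165053 = (-9216 - 20) + 17118/165053 = -9236 + 17118/165053 = -1524412390/165053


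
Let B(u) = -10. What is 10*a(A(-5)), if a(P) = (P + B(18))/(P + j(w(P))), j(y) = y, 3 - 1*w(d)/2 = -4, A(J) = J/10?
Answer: -70/9 ≈ -7.7778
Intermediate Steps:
A(J) = J/10 (A(J) = J*(⅒) = J/10)
w(d) = 14 (w(d) = 6 - 2*(-4) = 6 + 8 = 14)
a(P) = (-10 + P)/(14 + P) (a(P) = (P - 10)/(P + 14) = (-10 + P)/(14 + P))
10*a(A(-5)) = 10*((-10 + (⅒)*(-5))/(14 + (⅒)*(-5))) = 10*((-10 - ½)/(14 - ½)) = 10*(-21/2/(27/2)) = 10*((2/27)*(-21/2)) = 10*(-7/9) = -70/9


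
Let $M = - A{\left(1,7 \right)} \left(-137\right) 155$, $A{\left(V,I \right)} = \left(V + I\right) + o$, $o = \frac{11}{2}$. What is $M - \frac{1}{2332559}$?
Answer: $\frac{1337361039853}{4665118} \approx 2.8667 \cdot 10^{5}$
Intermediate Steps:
$o = \frac{11}{2}$ ($o = 11 \cdot \frac{1}{2} = \frac{11}{2} \approx 5.5$)
$A{\left(V,I \right)} = \frac{11}{2} + I + V$ ($A{\left(V,I \right)} = \left(V + I\right) + \frac{11}{2} = \left(I + V\right) + \frac{11}{2} = \frac{11}{2} + I + V$)
$M = \frac{573345}{2}$ ($M = - (\frac{11}{2} + 7 + 1) \left(-137\right) 155 = \left(-1\right) \frac{27}{2} \left(-137\right) 155 = \left(- \frac{27}{2}\right) \left(-137\right) 155 = \frac{3699}{2} \cdot 155 = \frac{573345}{2} \approx 2.8667 \cdot 10^{5}$)
$M - \frac{1}{2332559} = \frac{573345}{2} - \frac{1}{2332559} = \frac{1337361039853}{4665118}$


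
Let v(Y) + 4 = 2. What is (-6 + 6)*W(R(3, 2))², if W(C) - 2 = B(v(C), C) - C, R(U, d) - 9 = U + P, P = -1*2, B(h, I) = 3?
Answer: 0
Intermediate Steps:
v(Y) = -2 (v(Y) = -4 + 2 = -2)
P = -2
R(U, d) = 7 + U (R(U, d) = 9 + (U - 2) = 9 + (-2 + U) = 7 + U)
W(C) = 5 - C (W(C) = 2 + (3 - C) = 5 - C)
(-6 + 6)*W(R(3, 2))² = (-6 + 6)*(5 - (7 + 3))² = 0*(5 - 1*10)² = 0*(5 - 10)² = 0*(-5)² = 0*25 = 0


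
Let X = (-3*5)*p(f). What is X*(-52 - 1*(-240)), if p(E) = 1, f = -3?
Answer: -2820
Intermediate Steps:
X = -15 (X = -3*5*1 = -15*1 = -15)
X*(-52 - 1*(-240)) = -15*(-52 - 1*(-240)) = -15*(-52 + 240) = -15*188 = -2820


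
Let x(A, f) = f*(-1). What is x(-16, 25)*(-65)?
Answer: 1625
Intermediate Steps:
x(A, f) = -f
x(-16, 25)*(-65) = -1*25*(-65) = -25*(-65) = 1625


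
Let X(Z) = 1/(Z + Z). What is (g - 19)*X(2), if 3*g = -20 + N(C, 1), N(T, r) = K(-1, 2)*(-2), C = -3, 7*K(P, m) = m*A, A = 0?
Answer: -77/12 ≈ -6.4167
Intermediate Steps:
K(P, m) = 0 (K(P, m) = (m*0)/7 = (⅐)*0 = 0)
N(T, r) = 0 (N(T, r) = 0*(-2) = 0)
g = -20/3 (g = (-20 + 0)/3 = (⅓)*(-20) = -20/3 ≈ -6.6667)
X(Z) = 1/(2*Z)
(g - 19)*X(2) = (-20/3 - 19)*((½)/2) = -77/(6*2) = -77/3*¼ = -77/12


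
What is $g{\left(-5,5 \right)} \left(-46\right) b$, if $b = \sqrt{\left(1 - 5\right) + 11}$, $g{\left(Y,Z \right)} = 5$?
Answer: $- 230 \sqrt{7} \approx -608.52$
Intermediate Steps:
$b = \sqrt{7}$ ($b = \sqrt{-4 + 11} = \sqrt{7} \approx 2.6458$)
$g{\left(-5,5 \right)} \left(-46\right) b = 5 \left(-46\right) \sqrt{7} = - 230 \sqrt{7}$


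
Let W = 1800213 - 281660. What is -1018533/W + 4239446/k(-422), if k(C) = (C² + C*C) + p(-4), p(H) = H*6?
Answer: 3037539512443/270411769816 ≈ 11.233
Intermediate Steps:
W = 1518553
p(H) = 6*H
k(C) = -24 + 2*C² (k(C) = (C² + C*C) + 6*(-4) = (C² + C²) - 24 = 2*C² - 24 = -24 + 2*C²)
-1018533/W + 4239446/k(-422) = -1018533/1518553 + 4239446/(-24 + 2*(-422)²) = -1018533*1/1518553 + 4239446/(-24 + 2*178084) = -1018533/1518553 + 4239446/(-24 + 356168) = -1018533/1518553 + 4239446/356144 = -1018533/1518553 + 4239446*(1/356144) = -1018533/1518553 + 2119723/178072 = 3037539512443/270411769816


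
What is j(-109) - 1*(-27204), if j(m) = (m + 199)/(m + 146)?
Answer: 1006638/37 ≈ 27206.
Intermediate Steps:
j(m) = (199 + m)/(146 + m)
j(-109) - 1*(-27204) = (199 - 109)/(146 - 109) - 1*(-27204) = 90/37 + 27204 = 1006638/37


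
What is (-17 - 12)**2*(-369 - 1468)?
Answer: -1544917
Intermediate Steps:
(-17 - 12)**2*(-369 - 1468) = (-29)**2*(-1837) = 841*(-1837) = -1544917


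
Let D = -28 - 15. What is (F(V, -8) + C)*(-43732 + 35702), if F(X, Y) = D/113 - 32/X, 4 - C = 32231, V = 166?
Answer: 2427167152300/9379 ≈ 2.5879e+8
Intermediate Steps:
C = -32227 (C = 4 - 1*32231 = 4 - 32231 = -32227)
D = -43
F(X, Y) = -43/113 - 32/X
(F(V, -8) + C)*(-43732 + 35702) = ((-43/113 - 32/166) - 32227)*(-43732 + 35702) = ((-43/113 - 32*1/166) - 32227)*(-8030) = ((-43/113 - 16/83) - 32227)*(-8030) = (-5377/9379 - 32227)*(-8030) = -302262410/9379*(-8030) = 2427167152300/9379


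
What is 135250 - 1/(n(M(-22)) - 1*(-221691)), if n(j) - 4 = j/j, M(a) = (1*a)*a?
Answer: 29984383999/221696 ≈ 1.3525e+5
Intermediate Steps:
M(a) = a² (M(a) = a*a = a²)
n(j) = 5 (n(j) = 4 + j/j = 4 + 1 = 5)
135250 - 1/(n(M(-22)) - 1*(-221691)) = 135250 - 1/(5 - 1*(-221691)) = 135250 - 1/(5 + 221691) = 135250 - 1/221696 = 29984383999/221696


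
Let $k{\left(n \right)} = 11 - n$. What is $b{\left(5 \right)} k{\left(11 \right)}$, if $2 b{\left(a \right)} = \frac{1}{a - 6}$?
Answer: $0$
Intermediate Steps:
$b{\left(a \right)} = \frac{1}{2 \left(-6 + a\right)}$ ($b{\left(a \right)} = \frac{1}{2 \left(a - 6\right)} = \frac{1}{2 \left(-6 + a\right)}$)
$b{\left(5 \right)} k{\left(11 \right)} = \frac{1}{2 \left(-6 + 5\right)} \left(11 - 11\right) = \frac{1}{2 \left(-1\right)} \left(11 - 11\right) = \frac{1}{2} \left(-1\right) 0 = \left(- \frac{1}{2}\right) 0 = 0$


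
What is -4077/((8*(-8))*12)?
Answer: 1359/256 ≈ 5.3086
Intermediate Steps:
-4077/((8*(-8))*12) = -4077/((-64*12)) = -4077/(-768) = -4077*(-1/768) = 1359/256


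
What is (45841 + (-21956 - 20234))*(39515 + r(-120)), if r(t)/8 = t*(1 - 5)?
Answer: 158289105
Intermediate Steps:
r(t) = -32*t (r(t) = 8*(t*(1 - 5)) = 8*(t*(-4)) = 8*(-4*t) = -32*t)
(45841 + (-21956 - 20234))*(39515 + r(-120)) = (45841 + (-21956 - 20234))*(39515 - 32*(-120)) = (45841 - 42190)*(39515 + 3840) = 3651*43355 = 158289105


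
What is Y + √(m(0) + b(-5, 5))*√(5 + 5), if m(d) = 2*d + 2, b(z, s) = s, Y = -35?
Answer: -35 + √70 ≈ -26.633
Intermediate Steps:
m(d) = 2 + 2*d
Y + √(m(0) + b(-5, 5))*√(5 + 5) = -35 + √((2 + 2*0) + 5)*√(5 + 5) = -35 + √((2 + 0) + 5)*√10 = -35 + √(2 + 5)*√10 = -35 + √7*√10 = -35 + √70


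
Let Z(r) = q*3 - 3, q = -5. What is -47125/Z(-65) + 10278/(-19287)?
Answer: 100968319/38574 ≈ 2617.5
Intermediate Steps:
Z(r) = -18 (Z(r) = -5*3 - 3 = -15 - 3 = -18)
-47125/Z(-65) + 10278/(-19287) = -47125/(-18) + 10278/(-19287) = -47125*(-1/18) + 10278*(-1/19287) = 47125/18 - 1142/2143 = 100968319/38574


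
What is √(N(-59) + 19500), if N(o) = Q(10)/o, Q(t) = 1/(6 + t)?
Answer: √1086071941/236 ≈ 139.64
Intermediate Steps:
N(o) = 1/(16*o) (N(o) = 1/((6 + 10)*o) = 1/(16*o))
√(N(-59) + 19500) = √((1/16)/(-59) + 19500) = √((1/16)*(-1/59) + 19500) = √(-1/944 + 19500) = √(18407999/944) = √1086071941/236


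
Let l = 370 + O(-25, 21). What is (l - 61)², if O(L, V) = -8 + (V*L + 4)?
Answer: 48400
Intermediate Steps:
O(L, V) = -4 + L*V (O(L, V) = -8 + (L*V + 4) = -8 + (4 + L*V) = -4 + L*V)
l = -159 (l = 370 + (-4 - 25*21) = 370 + (-4 - 525) = 370 - 529 = -159)
(l - 61)² = (-159 - 61)² = (-220)² = 48400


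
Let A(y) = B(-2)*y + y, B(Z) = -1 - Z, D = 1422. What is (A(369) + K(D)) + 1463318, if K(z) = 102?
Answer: 1464158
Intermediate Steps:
A(y) = 2*y (A(y) = (-1 - 1*(-2))*y + y = (-1 + 2)*y + y = 1*y + y = y + y = 2*y)
(A(369) + K(D)) + 1463318 = (2*369 + 102) + 1463318 = (738 + 102) + 1463318 = 840 + 1463318 = 1464158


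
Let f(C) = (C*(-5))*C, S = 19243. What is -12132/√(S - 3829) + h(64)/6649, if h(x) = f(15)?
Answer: -1125/6649 - 2022*√15414/2569 ≈ -97.887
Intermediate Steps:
f(C) = -5*C² (f(C) = (-5*C)*C = -5*C²)
h(x) = -1125 (h(x) = -5*15² = -5*225 = -1125)
-12132/√(S - 3829) + h(64)/6649 = -12132/√(19243 - 3829) - 1125/6649 = -12132*√15414/15414 - 1125*1/6649 = -2022*√15414/2569 - 1125/6649 = -1125/6649 - 2022*√15414/2569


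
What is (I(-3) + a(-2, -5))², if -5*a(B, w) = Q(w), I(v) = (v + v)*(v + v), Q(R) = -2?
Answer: 33124/25 ≈ 1325.0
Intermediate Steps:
I(v) = 4*v² (I(v) = (2*v)*(2*v) = 4*v²)
a(B, w) = ⅖ (a(B, w) = -⅕*(-2) = ⅖)
(I(-3) + a(-2, -5))² = (4*(-3)² + ⅖)² = (4*9 + ⅖)² = (36 + ⅖)² = (182/5)² = 33124/25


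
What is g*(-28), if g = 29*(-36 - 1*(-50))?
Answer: -11368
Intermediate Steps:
g = 406 (g = 29*(-36 + 50) = 29*14 = 406)
g*(-28) = 406*(-28) = -11368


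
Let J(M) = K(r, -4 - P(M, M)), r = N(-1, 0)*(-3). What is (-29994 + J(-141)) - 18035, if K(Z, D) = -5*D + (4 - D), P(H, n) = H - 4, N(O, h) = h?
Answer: -48871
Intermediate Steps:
P(H, n) = -4 + H
r = 0 (r = 0*(-3) = 0)
K(Z, D) = 4 - 6*D
J(M) = 4 + 6*M (J(M) = 4 - 6*(-4 - (-4 + M)) = 4 - 6*(-4 + (4 - M)) = 4 - (-6)*M = 4 + 6*M)
(-29994 + J(-141)) - 18035 = (-29994 + (4 + 6*(-141))) - 18035 = (-29994 + (4 - 846)) - 18035 = (-29994 - 842) - 18035 = -30836 - 18035 = -48871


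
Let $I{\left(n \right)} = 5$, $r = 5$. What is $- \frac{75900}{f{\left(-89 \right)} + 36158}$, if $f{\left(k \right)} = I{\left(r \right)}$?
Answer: $- \frac{75900}{36163} \approx -2.0988$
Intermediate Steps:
$f{\left(k \right)} = 5$
$- \frac{75900}{f{\left(-89 \right)} + 36158} = - \frac{75900}{5 + 36158} = - \frac{75900}{36163}$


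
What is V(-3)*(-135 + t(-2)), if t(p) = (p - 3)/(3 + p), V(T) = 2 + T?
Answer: 140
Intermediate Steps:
t(p) = (-3 + p)/(3 + p)
V(-3)*(-135 + t(-2)) = (2 - 3)*(-135 + (-3 - 2)/(3 - 2)) = -(-135 - 5/1) = -(-135 + 1*(-5)) = -(-135 - 5) = -1*(-140) = 140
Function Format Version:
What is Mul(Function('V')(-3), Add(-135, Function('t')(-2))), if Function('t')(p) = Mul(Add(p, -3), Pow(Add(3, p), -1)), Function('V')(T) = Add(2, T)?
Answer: 140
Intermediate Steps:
Function('t')(p) = Mul(Pow(Add(3, p), -1), Add(-3, p)) (Function('t')(p) = Mul(Add(-3, p), Pow(Add(3, p), -1)) = Mul(Pow(Add(3, p), -1), Add(-3, p)))
Mul(Function('V')(-3), Add(-135, Function('t')(-2))) = Mul(Add(2, -3), Add(-135, Mul(Pow(Add(3, -2), -1), Add(-3, -2)))) = Mul(-1, Add(-135, Mul(Pow(1, -1), -5))) = Mul(-1, Add(-135, Mul(1, -5))) = Mul(-1, Add(-135, -5)) = Mul(-1, -140) = 140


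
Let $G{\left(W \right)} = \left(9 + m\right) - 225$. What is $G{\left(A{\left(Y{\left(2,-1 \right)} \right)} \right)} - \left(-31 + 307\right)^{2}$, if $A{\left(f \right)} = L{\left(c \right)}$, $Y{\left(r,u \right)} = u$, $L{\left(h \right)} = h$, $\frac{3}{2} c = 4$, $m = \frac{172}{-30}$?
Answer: $- \frac{1145966}{15} \approx -76398.0$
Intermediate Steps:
$m = - \frac{86}{15}$ ($m = 172 \left(- \frac{1}{30}\right) = - \frac{86}{15} \approx -5.7333$)
$c = \frac{8}{3}$ ($c = \frac{2}{3} \cdot 4 = \frac{8}{3} \approx 2.6667$)
$A{\left(f \right)} = \frac{8}{3}$
$G{\left(W \right)} = - \frac{3326}{15}$ ($G{\left(W \right)} = \left(9 - \frac{86}{15}\right) - 225 = \frac{49}{15} - 225 = - \frac{3326}{15}$)
$G{\left(A{\left(Y{\left(2,-1 \right)} \right)} \right)} - \left(-31 + 307\right)^{2} = - \frac{3326}{15} - \left(-31 + 307\right)^{2} = - \frac{3326}{15} - 276^{2} = - \frac{3326}{15} - 76176 = - \frac{1145966}{15}$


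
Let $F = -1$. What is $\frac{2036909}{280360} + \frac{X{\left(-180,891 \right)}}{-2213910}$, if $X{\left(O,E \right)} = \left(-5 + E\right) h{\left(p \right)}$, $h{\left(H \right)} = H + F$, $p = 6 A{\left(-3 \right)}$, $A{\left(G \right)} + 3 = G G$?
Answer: $\frac{450083924059}{62069180760} \approx 7.2513$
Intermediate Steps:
$A{\left(G \right)} = -3 + G^{2}$ ($A{\left(G \right)} = -3 + G G = -3 + G^{2}$)
$p = 36$ ($p = 6 \left(-3 + \left(-3\right)^{2}\right) = 6 \left(-3 + 9\right) = 6 \cdot 6 = 36$)
$h{\left(H \right)} = -1 + H$ ($h{\left(H \right)} = H - 1 = -1 + H$)
$X{\left(O,E \right)} = -175 + 35 E$ ($X{\left(O,E \right)} = \left(-5 + E\right) \left(-1 + 36\right) = \left(-5 + E\right) 35 = -175 + 35 E$)
$\frac{2036909}{280360} + \frac{X{\left(-180,891 \right)}}{-2213910} = \frac{2036909}{280360} + \frac{-175 + 35 \cdot 891}{-2213910} = 2036909 \cdot \frac{1}{280360} + \left(-175 + 31185\right) \left(- \frac{1}{2213910}\right) = \frac{2036909}{280360} + 31010 \left(- \frac{1}{2213910}\right) = \frac{2036909}{280360} - \frac{3101}{221391} = \frac{450083924059}{62069180760}$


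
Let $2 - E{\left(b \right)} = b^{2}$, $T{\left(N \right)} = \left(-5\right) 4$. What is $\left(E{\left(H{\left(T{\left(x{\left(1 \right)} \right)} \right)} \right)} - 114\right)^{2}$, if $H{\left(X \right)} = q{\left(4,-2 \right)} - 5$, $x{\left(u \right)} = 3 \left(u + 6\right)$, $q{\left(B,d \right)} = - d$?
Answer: $14641$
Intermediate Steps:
$x{\left(u \right)} = 18 + 3 u$ ($x{\left(u \right)} = 3 \left(6 + u\right) = 18 + 3 u$)
$T{\left(N \right)} = -20$
$H{\left(X \right)} = -3$ ($H{\left(X \right)} = \left(-1\right) \left(-2\right) - 5 = 2 - 5 = -3$)
$E{\left(b \right)} = 2 - b^{2}$
$\left(E{\left(H{\left(T{\left(x{\left(1 \right)} \right)} \right)} \right)} - 114\right)^{2} = \left(\left(2 - \left(-3\right)^{2}\right) - 114\right)^{2} = \left(\left(2 - 9\right) - 114\right)^{2} = \left(-7 - 114\right)^{2} = \left(-121\right)^{2} = 14641$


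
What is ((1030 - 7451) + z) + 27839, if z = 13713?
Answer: 35131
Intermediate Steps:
((1030 - 7451) + z) + 27839 = ((1030 - 7451) + 13713) + 27839 = (-6421 + 13713) + 27839 = 7292 + 27839 = 35131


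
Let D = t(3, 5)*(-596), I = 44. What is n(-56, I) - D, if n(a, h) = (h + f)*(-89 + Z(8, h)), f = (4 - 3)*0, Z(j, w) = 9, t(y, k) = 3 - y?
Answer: -3520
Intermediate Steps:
D = 0 (D = (3 - 1*3)*(-596) = (3 - 3)*(-596) = 0*(-596) = 0)
f = 0 (f = 1*0 = 0)
n(a, h) = -80*h (n(a, h) = (h + 0)*(-89 + 9) = h*(-80) = -80*h)
n(-56, I) - D = -80*44 - 1*0 = -3520 + 0 = -3520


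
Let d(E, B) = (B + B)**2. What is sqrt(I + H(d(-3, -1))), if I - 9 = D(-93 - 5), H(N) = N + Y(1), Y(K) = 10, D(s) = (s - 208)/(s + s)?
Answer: sqrt(4814)/14 ≈ 4.9559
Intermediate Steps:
d(E, B) = 4*B**2 (d(E, B) = (2*B)**2 = 4*B**2)
D(s) = (-208 + s)/(2*s) (D(s) = (-208 + s)/((2*s)) = (-208 + s)*(1/(2*s)) = (-208 + s)/(2*s))
H(N) = 10 + N (H(N) = N + 10 = 10 + N)
I = 1035/98 (I = 9 + (-208 + (-93 - 5))/(2*(-93 - 5)) = 9 + (1/2)*(-208 - 98)/(-98) = 9 + (1/2)*(-1/98)*(-306) = 9 + 153/98 = 1035/98 ≈ 10.561)
sqrt(I + H(d(-3, -1))) = sqrt(1035/98 + (10 + 4*(-1)**2)) = sqrt(1035/98 + (10 + 4*1)) = sqrt(1035/98 + (10 + 4)) = sqrt(1035/98 + 14) = sqrt(2407/98) = sqrt(4814)/14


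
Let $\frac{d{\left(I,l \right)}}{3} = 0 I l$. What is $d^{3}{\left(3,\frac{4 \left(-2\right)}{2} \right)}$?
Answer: $0$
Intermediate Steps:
$d{\left(I,l \right)} = 0$ ($d{\left(I,l \right)} = 3 \cdot 0 I l = 3 \cdot 0 l = 3 \cdot 0 = 0$)
$d^{3}{\left(3,\frac{4 \left(-2\right)}{2} \right)} = 0^{3} = 0$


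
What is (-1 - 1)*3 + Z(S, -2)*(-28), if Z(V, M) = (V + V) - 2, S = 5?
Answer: -230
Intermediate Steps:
Z(V, M) = -2 + 2*V (Z(V, M) = 2*V - 2 = -2 + 2*V)
(-1 - 1)*3 + Z(S, -2)*(-28) = (-1 - 1)*3 + (-2 + 2*5)*(-28) = -2*3 + (-2 + 10)*(-28) = -6 + 8*(-28) = -6 - 224 = -230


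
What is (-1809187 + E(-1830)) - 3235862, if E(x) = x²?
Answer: -1696149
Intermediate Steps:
(-1809187 + E(-1830)) - 3235862 = (-1809187 + (-1830)²) - 3235862 = (-1809187 + 3348900) - 3235862 = 1539713 - 3235862 = -1696149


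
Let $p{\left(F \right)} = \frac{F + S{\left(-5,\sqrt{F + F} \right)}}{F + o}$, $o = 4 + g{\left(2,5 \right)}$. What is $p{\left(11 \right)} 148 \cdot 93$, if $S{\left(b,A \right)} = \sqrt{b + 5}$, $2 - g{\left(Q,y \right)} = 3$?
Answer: $\frac{75702}{7} \approx 10815.0$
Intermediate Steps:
$g{\left(Q,y \right)} = -1$ ($g{\left(Q,y \right)} = 2 - 3 = -1$)
$S{\left(b,A \right)} = \sqrt{5 + b}$
$o = 3$ ($o = 4 - 1 = 3$)
$p{\left(F \right)} = \frac{F}{3 + F}$ ($p{\left(F \right)} = \frac{F + \sqrt{5 - 5}}{F + 3} = \frac{F + \sqrt{0}}{3 + F} = \frac{F + 0}{3 + F} = \frac{F}{3 + F}$)
$p{\left(11 \right)} 148 \cdot 93 = \frac{11}{3 + 11} \cdot 148 \cdot 93 = \frac{11}{14} \cdot 148 \cdot 93 = \frac{814}{7} \cdot 93 = \frac{75702}{7}$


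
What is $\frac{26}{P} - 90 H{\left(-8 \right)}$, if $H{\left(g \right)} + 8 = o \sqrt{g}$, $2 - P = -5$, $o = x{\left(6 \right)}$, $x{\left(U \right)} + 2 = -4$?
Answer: $\frac{5066}{7} + 1080 i \sqrt{2} \approx 723.71 + 1527.4 i$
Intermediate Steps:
$x{\left(U \right)} = -6$ ($x{\left(U \right)} = -2 - 4 = -6$)
$o = -6$
$P = 7$ ($P = 2 - -5 = 2 + 5 = 7$)
$H{\left(g \right)} = -8 - 6 \sqrt{g}$
$\frac{26}{P} - 90 H{\left(-8 \right)} = \frac{26}{7} - 90 \left(-8 - 6 \sqrt{-8}\right) = 26 \cdot \frac{1}{7} - 90 \left(-8 - 6 \cdot 2 i \sqrt{2}\right) = \frac{26}{7} - 90 \left(-8 - 12 i \sqrt{2}\right) = \frac{26}{7} + \left(720 + 1080 i \sqrt{2}\right) = \frac{5066}{7} + 1080 i \sqrt{2}$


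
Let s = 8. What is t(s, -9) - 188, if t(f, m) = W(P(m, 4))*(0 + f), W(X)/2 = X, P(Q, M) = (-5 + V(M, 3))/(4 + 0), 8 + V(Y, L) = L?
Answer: -228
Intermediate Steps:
V(Y, L) = -8 + L
P(Q, M) = -5/2 (P(Q, M) = (-5 + (-8 + 3))/(4 + 0) = (-5 - 5)/4 = -10*1/4 = -5/2)
W(X) = 2*X
t(f, m) = -5*f (t(f, m) = (2*(-5/2))*(0 + f) = -5*f)
t(s, -9) - 188 = -5*8 - 188 = -40 - 188 = -228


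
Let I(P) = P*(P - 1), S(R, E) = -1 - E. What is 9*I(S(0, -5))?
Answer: 108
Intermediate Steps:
I(P) = P*(-1 + P)
9*I(S(0, -5)) = 9*((-1 - 1*(-5))*(-1 + (-1 - 1*(-5)))) = 9*((-1 + 5)*(-1 + (-1 + 5))) = 9*(4*(-1 + 4)) = 9*(4*3) = 9*12 = 108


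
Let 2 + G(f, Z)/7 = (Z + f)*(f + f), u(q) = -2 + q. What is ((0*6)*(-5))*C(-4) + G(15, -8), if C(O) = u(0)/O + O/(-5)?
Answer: 1456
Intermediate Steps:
G(f, Z) = -14 + 14*f*(Z + f) (G(f, Z) = -14 + 7*((Z + f)*(f + f)) = -14 + 7*((Z + f)*(2*f)) = -14 + 7*(2*f*(Z + f)) = -14 + 14*f*(Z + f))
C(O) = -2/O - O/5 (C(O) = (-2 + 0)/O + O/(-5) = -2/O + O*(-1/5) = -2/O - O/5)
((0*6)*(-5))*C(-4) + G(15, -8) = ((0*6)*(-5))*(-2/(-4) - 1/5*(-4)) + (-14 + 14*15**2 + 14*(-8)*15) = (0*(-5))*(-2*(-1/4) + 4/5) + (-14 + 14*225 - 1680) = 0*(1/2 + 4/5) + (-14 + 3150 - 1680) = 0*(13/10) + 1456 = 0 + 1456 = 1456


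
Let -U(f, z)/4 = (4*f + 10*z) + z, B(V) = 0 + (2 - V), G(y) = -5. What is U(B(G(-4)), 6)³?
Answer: -53157376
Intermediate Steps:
B(V) = 2 - V
U(f, z) = -44*z - 16*f (U(f, z) = -4*((4*f + 10*z) + z) = -4*(4*f + 11*z) = -44*z - 16*f)
U(B(G(-4)), 6)³ = (-44*6 - 16*(2 - 1*(-5)))³ = (-264 - 16*(2 + 5))³ = (-264 - 16*7)³ = (-264 - 112)³ = (-376)³ = -53157376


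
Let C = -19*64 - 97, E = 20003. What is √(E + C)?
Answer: √18690 ≈ 136.71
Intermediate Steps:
C = -1313 (C = -1216 - 97 = -1313)
√(E + C) = √(20003 - 1313) = √18690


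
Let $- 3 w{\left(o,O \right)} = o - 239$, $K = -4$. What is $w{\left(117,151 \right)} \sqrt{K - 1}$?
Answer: $\frac{122 i \sqrt{5}}{3} \approx 90.933 i$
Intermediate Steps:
$w{\left(o,O \right)} = \frac{239}{3} - \frac{o}{3}$ ($w{\left(o,O \right)} = - \frac{o - 239}{3} = - \frac{-239 + o}{3} = \frac{239}{3} - \frac{o}{3}$)
$w{\left(117,151 \right)} \sqrt{K - 1} = \left(\frac{239}{3} - 39\right) \sqrt{-4 - 1} = \left(\frac{239}{3} - 39\right) \sqrt{-5} = \frac{122 i \sqrt{5}}{3}$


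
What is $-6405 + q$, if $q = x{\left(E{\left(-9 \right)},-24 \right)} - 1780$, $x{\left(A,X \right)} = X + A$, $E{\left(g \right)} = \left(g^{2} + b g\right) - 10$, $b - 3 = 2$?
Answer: $-8183$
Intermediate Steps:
$b = 5$ ($b = 3 + 2 = 5$)
$E{\left(g \right)} = -10 + g^{2} + 5 g$ ($E{\left(g \right)} = \left(g^{2} + 5 g\right) - 10 = -10 + g^{2} + 5 g$)
$x{\left(A,X \right)} = A + X$
$q = -1778$ ($q = \left(\left(-10 + \left(-9\right)^{2} + 5 \left(-9\right)\right) - 24\right) - 1780 = \left(\left(-10 + 81 - 45\right) - 24\right) - 1780 = \left(26 - 24\right) - 1780 = 2 - 1780 = -1778$)
$-6405 + q = -6405 - 1778 = -8183$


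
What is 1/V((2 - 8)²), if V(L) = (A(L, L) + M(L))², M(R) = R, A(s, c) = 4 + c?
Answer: 1/5776 ≈ 0.00017313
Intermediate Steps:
V(L) = (4 + 2*L)² (V(L) = ((4 + L) + L)² = (4 + 2*L)²)
1/V((2 - 8)²) = 1/(4*(2 + (2 - 8)²)²) = 1/(4*(2 + (-6)²)²) = 1/(4*(2 + 36)²) = 1/(4*38²) = 1/(4*1444) = 1/5776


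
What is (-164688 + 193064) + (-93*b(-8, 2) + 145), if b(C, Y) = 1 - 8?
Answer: 29172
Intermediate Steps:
b(C, Y) = -7
(-164688 + 193064) + (-93*b(-8, 2) + 145) = (-164688 + 193064) + (-93*(-7) + 145) = 28376 + (651 + 145) = 28376 + 796 = 29172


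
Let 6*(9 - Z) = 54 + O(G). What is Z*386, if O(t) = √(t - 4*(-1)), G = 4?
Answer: -386*√2/3 ≈ -181.96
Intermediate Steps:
O(t) = √(4 + t) (O(t) = √(t + 4) = √(4 + t))
Z = -√2/3 (Z = 9 - (54 + √(4 + 4))/6 = 9 - (54 + √8)/6 = 9 - (54 + 2*√2)/6 = 9 + (-9 - √2/3) = -√2/3 ≈ -0.47140)
Z*386 = -√2/3*386 = -386*√2/3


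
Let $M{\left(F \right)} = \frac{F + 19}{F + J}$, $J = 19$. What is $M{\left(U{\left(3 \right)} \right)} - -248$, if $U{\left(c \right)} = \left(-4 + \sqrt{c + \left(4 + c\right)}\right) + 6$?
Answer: $249$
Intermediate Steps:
$U{\left(c \right)} = 2 + \sqrt{4 + 2 c}$ ($U{\left(c \right)} = \left(-4 + \sqrt{4 + 2 c}\right) + 6 = 2 + \sqrt{4 + 2 c}$)
$M{\left(F \right)} = 1$ ($M{\left(F \right)} = \frac{F + 19}{F + 19} = \frac{19 + F}{19 + F} = 1$)
$M{\left(U{\left(3 \right)} \right)} - -248 = 1 - -248 = 1 + 248 = 249$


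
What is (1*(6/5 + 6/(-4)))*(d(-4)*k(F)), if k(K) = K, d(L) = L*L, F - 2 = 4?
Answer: -144/5 ≈ -28.800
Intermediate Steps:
F = 6 (F = 2 + 4 = 6)
d(L) = L**2
(1*(6/5 + 6/(-4)))*(d(-4)*k(F)) = (1*(6/5 + 6/(-4)))*((-4)**2*6) = (1*(6*(1/5) + 6*(-1/4)))*(16*6) = (1*(6/5 - 3/2))*96 = (1*(-3/10))*96 = -3/10*96 = -144/5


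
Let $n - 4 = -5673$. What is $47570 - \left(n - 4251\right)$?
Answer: $57490$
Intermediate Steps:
$n = -5669$ ($n = 4 - 5673 = -5669$)
$47570 - \left(n - 4251\right) = 47570 - \left(-5669 - 4251\right) = 47570 - -9920 = 47570 + 9920 = 57490$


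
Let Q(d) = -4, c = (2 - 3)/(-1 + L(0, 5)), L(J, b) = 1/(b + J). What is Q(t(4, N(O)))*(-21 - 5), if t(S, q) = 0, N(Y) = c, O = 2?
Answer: 104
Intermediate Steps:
L(J, b) = 1/(J + b)
c = 5/4 (c = (2 - 3)/(-1 + 1/(0 + 5)) = -1/(-1 + 1/5) = -1/(-1 + ⅕) = -1/(-⅘) = -1*(-5/4) = 5/4 ≈ 1.2500)
N(Y) = 5/4
Q(t(4, N(O)))*(-21 - 5) = -4*(-21 - 5) = -4*(-26) = 104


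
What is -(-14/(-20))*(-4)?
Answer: 14/5 ≈ 2.8000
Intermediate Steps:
-(-14/(-20))*(-4) = -(-14*(-1/20))*(-4) = -7*(-4)/10 = -1*(-14/5) = 14/5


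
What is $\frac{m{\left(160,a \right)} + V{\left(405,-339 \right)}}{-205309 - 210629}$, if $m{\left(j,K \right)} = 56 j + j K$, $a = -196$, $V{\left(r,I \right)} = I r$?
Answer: $\frac{159695}{415938} \approx 0.38394$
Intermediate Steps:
$m{\left(j,K \right)} = 56 j + K j$
$\frac{m{\left(160,a \right)} + V{\left(405,-339 \right)}}{-205309 - 210629} = \frac{160 \left(56 - 196\right) - 137295}{-205309 - 210629} = \frac{160 \left(-140\right) - 137295}{-415938} = \left(-22400 - 137295\right) \left(- \frac{1}{415938}\right) = \left(-159695\right) \left(- \frac{1}{415938}\right) = \frac{159695}{415938}$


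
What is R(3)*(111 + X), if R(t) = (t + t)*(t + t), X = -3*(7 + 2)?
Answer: 3024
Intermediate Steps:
X = -27 (X = -3*9 = -27)
R(t) = 4*t**2 (R(t) = (2*t)*(2*t) = 4*t**2)
R(3)*(111 + X) = (4*3**2)*(111 - 27) = (4*9)*84 = 36*84 = 3024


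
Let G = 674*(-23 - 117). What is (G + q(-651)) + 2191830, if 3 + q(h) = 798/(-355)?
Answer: 744599987/355 ≈ 2.0975e+6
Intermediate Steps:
G = -94360 (G = 674*(-140) = -94360)
q(h) = -1863/355 (q(h) = -3 + 798/(-355) = -3 + 798*(-1/355) = -3 - 798/355 = -1863/355)
(G + q(-651)) + 2191830 = (-94360 - 1863/355) + 2191830 = -33499663/355 + 2191830 = 744599987/355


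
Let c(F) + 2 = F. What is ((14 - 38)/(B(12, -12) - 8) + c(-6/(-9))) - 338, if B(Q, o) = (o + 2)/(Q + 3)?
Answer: -13126/39 ≈ -336.56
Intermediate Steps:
B(Q, o) = (2 + o)/(3 + Q)
c(F) = -2 + F
((14 - 38)/(B(12, -12) - 8) + c(-6/(-9))) - 338 = ((14 - 38)/((2 - 12)/(3 + 12) - 8) + (-2 - 6/(-9))) - 338 = (-24/(-10/15 - 8) + (-2 - 6*(-⅑))) - 338 = (-24/((1/15)*(-10) - 8) + (-2 + ⅔)) - 338 = (-24/(-⅔ - 8) - 4/3) - 338 = (-24/(-26/3) - 4/3) - 338 = (-24*(-3/26) - 4/3) - 338 = (36/13 - 4/3) - 338 = 56/39 - 338 = -13126/39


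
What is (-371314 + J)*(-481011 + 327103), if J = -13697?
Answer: 59256272988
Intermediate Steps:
(-371314 + J)*(-481011 + 327103) = (-371314 - 13697)*(-481011 + 327103) = -385011*(-153908) = 59256272988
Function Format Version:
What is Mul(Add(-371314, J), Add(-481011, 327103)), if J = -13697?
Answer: 59256272988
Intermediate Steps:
Mul(Add(-371314, J), Add(-481011, 327103)) = Mul(Add(-371314, -13697), Add(-481011, 327103)) = Mul(-385011, -153908) = 59256272988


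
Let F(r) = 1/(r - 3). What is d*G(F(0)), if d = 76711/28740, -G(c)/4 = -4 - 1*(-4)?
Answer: 0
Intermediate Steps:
F(r) = 1/(-3 + r)
G(c) = 0 (G(c) = -4*(-4 - 1*(-4)) = -4*(-4 + 4) = -4*0 = 0)
d = 76711/28740 (d = 76711*(1/28740) = 76711/28740 ≈ 2.6691)
d*G(F(0)) = (76711/28740)*0 = 0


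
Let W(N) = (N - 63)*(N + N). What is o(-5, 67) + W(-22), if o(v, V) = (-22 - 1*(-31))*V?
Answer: 4343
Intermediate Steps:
W(N) = 2*N*(-63 + N) (W(N) = (-63 + N)*(2*N) = 2*N*(-63 + N))
o(v, V) = 9*V (o(v, V) = (-22 + 31)*V = 9*V)
o(-5, 67) + W(-22) = 9*67 + 2*(-22)*(-63 - 22) = 603 + 2*(-22)*(-85) = 603 + 3740 = 4343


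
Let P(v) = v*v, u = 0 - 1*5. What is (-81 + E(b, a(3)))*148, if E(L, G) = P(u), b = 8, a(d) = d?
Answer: -8288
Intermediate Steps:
u = -5 (u = 0 - 5 = -5)
P(v) = v²
E(L, G) = 25 (E(L, G) = (-5)² = 25)
(-81 + E(b, a(3)))*148 = (-81 + 25)*148 = -56*148 = -8288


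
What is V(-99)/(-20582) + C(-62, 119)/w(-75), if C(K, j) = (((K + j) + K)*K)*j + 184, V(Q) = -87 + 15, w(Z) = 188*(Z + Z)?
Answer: -63418889/48367700 ≈ -1.3112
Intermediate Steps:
w(Z) = 376*Z (w(Z) = 188*(2*Z) = 376*Z)
V(Q) = -72
C(K, j) = 184 + K*j*(j + 2*K) (C(K, j) = ((j + 2*K)*K)*j + 184 = (K*(j + 2*K))*j + 184 = K*j*(j + 2*K) + 184 = 184 + K*j*(j + 2*K))
V(-99)/(-20582) + C(-62, 119)/w(-75) = -72/(-20582) + (184 - 62*119² + 2*119*(-62)²)/((376*(-75))) = -72*(-1/20582) + (184 - 62*14161 + 2*119*3844)/(-28200) = 36/10291 + (184 - 877982 + 914872)*(-1/28200) = 36/10291 + 37074*(-1/28200) = 36/10291 - 6179/4700 = -63418889/48367700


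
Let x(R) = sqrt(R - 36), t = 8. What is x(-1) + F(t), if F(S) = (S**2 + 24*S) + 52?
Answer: 308 + I*sqrt(37) ≈ 308.0 + 6.0828*I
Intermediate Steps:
F(S) = 52 + S**2 + 24*S
x(R) = sqrt(-36 + R)
x(-1) + F(t) = sqrt(-36 - 1) + (52 + 8**2 + 24*8) = sqrt(-37) + (52 + 64 + 192) = I*sqrt(37) + 308 = 308 + I*sqrt(37)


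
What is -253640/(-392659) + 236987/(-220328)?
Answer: -37171084513/86513772152 ≈ -0.42966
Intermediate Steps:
-253640/(-392659) + 236987/(-220328) = -253640*(-1/392659) + 236987*(-1/220328) = 253640/392659 - 236987/220328 = -37171084513/86513772152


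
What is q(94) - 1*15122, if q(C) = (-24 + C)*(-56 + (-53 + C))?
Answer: -16172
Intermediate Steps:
q(C) = (-109 + C)*(-24 + C) (q(C) = (-24 + C)*(-109 + C) = (-109 + C)*(-24 + C))
q(94) - 1*15122 = (2616 + 94**2 - 133*94) - 1*15122 = (2616 + 8836 - 12502) - 15122 = -1050 - 15122 = -16172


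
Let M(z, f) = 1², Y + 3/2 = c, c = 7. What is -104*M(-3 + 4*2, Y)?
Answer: -104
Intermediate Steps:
Y = 11/2 (Y = -3/2 + 7 = 11/2 ≈ 5.5000)
M(z, f) = 1
-104*M(-3 + 4*2, Y) = -104*1 = -104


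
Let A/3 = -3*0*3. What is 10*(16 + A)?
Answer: 160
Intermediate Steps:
A = 0 (A = 3*(-3*0*3) = 3*(0*3) = 3*0 = 0)
10*(16 + A) = 10*(16 + 0) = 10*16 = 160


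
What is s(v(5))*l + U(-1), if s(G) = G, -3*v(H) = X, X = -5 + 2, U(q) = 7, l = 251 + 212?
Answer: 470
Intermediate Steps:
l = 463
X = -3
v(H) = 1 (v(H) = -1/3*(-3) = 1)
s(v(5))*l + U(-1) = 1*463 + 7 = 463 + 7 = 470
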